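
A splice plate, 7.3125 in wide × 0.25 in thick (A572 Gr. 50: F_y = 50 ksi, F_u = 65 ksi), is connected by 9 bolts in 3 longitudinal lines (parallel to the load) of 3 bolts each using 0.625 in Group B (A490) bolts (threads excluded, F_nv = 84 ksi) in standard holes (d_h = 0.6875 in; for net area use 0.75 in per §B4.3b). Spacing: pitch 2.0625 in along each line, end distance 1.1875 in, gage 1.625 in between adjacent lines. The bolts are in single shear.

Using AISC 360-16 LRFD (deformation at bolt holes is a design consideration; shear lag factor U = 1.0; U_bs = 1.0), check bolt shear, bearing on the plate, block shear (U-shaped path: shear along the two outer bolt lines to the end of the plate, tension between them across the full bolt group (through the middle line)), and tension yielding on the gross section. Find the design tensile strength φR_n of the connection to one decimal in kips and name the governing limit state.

Bolt shear: A_b = π(0.625)²/4 = 0.3068 in². φR_n = 0.75 × 84 × 0.3068 × 9 × 1 = 174.0 kips.
Bearing (0.25 in plate, F_u = 65 ksi): end bolts L_c = 1.1875 − 0.6875/2 = 0.84375, R_n = min(1.2×0.84375×0.25×65, 2.4×0.625×0.25×65) = 16.453 kips/bolt; interior L_c = 2.0625 − 0.6875 = 1.375, R_n = 24.375 kips/bolt. φR_n = 0.75 × (3×16.453 + 6×24.375) = 146.7 kips.
Block shear: shear path 2×[1.1875+2×2.0625] = 2×5.3125 in, A_gv = 2.6563, A_nv = 2×(5.3125 − 2.5×0.75)×0.25 = 1.7188 in²; tension across gage: (3.25 − 2×0.75)×0.25 = 0.4375 in². R_n = min(0.6×65×1.7188, 0.6×50×2.6563) + 1.0×65×0.4375 = min(67.033, 79.689) + 28.438 = 95.471 kips. φR_n = 0.75 × 95.471 = 71.6 kips.
Tension yield (gross): A_g = 7.3125×0.25 = 1.8281 in². φR_n = 0.90 × 50 × 1.8281 = 82.3 kips.
Governing: min(174.0, 146.7, 71.6, 82.3) = 71.6 kips → block shear.

71.6 kips (block shear governs)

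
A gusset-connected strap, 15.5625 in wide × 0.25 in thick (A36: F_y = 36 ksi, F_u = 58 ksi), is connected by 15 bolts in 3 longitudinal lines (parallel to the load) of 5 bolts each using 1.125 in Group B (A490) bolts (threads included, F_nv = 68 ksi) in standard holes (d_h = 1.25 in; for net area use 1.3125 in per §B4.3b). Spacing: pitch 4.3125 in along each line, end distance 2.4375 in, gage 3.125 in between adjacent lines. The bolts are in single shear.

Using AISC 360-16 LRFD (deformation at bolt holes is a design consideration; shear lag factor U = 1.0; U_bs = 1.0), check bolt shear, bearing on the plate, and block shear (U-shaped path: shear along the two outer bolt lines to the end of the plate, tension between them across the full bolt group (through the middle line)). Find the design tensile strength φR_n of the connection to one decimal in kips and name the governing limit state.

198.9 kips (block shear governs)

Bolt shear: A_b = π(1.125)²/4 = 0.99402 in². φR_n = 0.75 × 68 × 0.99402 × 15 × 1 = 760.4 kips.
Bearing (0.25 in plate, F_u = 58 ksi): end bolts L_c = 2.4375 − 1.25/2 = 1.8125, R_n = min(1.2×1.8125×0.25×58, 2.4×1.125×0.25×58) = 31.538 kips/bolt; interior L_c = 4.3125 − 1.25 = 3.0625, R_n = 39.15 kips/bolt. φR_n = 0.75 × (3×31.538 + 12×39.15) = 423.3 kips.
Block shear: shear path 2×[2.4375+4×4.3125] = 2×19.6875 in, A_gv = 9.8438, A_nv = 2×(19.6875 − 4.5×1.3125)×0.25 = 6.8906 in²; tension across gage: (6.25 − 2×1.3125)×0.25 = 0.90625 in². R_n = min(0.6×58×6.8906, 0.6×36×9.8438) + 1.0×58×0.90625 = min(239.79, 212.63) + 52.563 = 265.19 kips. φR_n = 0.75 × 265.19 = 198.9 kips.
Governing: min(760.4, 423.3, 198.9) = 198.9 kips → block shear.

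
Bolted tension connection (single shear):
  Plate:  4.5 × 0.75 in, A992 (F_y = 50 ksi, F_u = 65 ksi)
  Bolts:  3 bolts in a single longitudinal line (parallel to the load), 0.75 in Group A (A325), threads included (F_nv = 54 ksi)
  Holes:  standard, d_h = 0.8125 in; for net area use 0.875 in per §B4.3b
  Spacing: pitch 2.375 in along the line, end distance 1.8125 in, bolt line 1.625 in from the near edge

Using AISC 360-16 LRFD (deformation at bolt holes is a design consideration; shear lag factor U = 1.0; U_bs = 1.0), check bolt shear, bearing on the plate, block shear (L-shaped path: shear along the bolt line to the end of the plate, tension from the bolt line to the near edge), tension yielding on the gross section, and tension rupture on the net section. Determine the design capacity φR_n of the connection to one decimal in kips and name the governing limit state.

Bolt shear: A_b = π(0.75)²/4 = 0.44179 in². φR_n = 0.75 × 54 × 0.44179 × 3 × 1 = 53.7 kips.
Bearing (0.75 in plate, F_u = 65 ksi): end bolts L_c = 1.8125 − 0.8125/2 = 1.40625, R_n = min(1.2×1.40625×0.75×65, 2.4×0.75×0.75×65) = 82.266 kips/bolt; interior L_c = 2.375 − 0.8125 = 1.5625, R_n = 87.75 kips/bolt. φR_n = 0.75 × (1×82.266 + 2×87.75) = 193.3 kips.
Block shear: shear path 1×[1.8125+2×2.375] = 1×6.5625 in, A_gv = 4.9219, A_nv = 1×(6.5625 − 2.5×0.875)×0.75 = 3.2813 in²; tension to near edge: (1.625 − 0.5×0.875)×0.75 = 0.89063 in². R_n = min(0.6×65×3.2813, 0.6×50×4.9219) + 1.0×65×0.89063 = min(127.97, 147.66) + 57.891 = 185.86 kips. φR_n = 0.75 × 185.86 = 139.4 kips.
Tension yield (gross): A_g = 4.5×0.75 = 3.375 in². φR_n = 0.90 × 50 × 3.375 = 151.9 kips.
Tension rupture (net): A_n = (4.5 − 1×0.875)×0.75 = 2.7188 in² (U = 1.0, A_e = A_n). φR_n = 0.75 × 65 × 2.7188 = 132.5 kips.
Governing: min(53.7, 193.3, 139.4, 151.9, 132.5) = 53.7 kips → bolt shear.

53.7 kips (bolt shear governs)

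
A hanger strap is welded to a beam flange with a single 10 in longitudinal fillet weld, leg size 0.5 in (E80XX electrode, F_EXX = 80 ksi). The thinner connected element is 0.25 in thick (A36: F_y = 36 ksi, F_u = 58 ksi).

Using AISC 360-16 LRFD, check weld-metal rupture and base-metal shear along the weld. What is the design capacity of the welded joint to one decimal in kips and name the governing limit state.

Weld metal: throat = 0.707×0.5 = 0.3535 in, L = 10 in. φR_n = 0.75 × 0.6 × 80 × 0.3535 × 10 = 127.3 kips.
Base metal shear (0.25 in plate): yield φR_n = 1.0×0.6×36×0.25×10 = 54.0 kips; rupture φR_n = 0.75×0.6×58×0.25×10 = 65.3 kips; take 54.0 kips (yield).
Governing: min(127.3, 54.0) = 54.0 kips → base-metal shear.

54.0 kips (base-metal shear governs)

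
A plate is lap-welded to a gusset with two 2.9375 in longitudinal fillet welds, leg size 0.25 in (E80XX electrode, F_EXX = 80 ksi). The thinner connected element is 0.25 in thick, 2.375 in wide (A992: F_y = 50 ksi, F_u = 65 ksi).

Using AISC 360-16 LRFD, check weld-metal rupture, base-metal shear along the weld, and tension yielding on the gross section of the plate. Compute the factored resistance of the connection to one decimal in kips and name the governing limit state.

Weld metal: throat = 0.707×0.25 = 0.17675 in, L = 2×2.9375 = 5.875 in. φR_n = 0.75 × 0.6 × 80 × 0.17675 × 5.875 = 37.4 kips.
Base metal shear (0.25 in plate): yield φR_n = 1.0×0.6×50×0.25×5.875 = 44.1 kips; rupture φR_n = 0.75×0.6×65×0.25×5.875 = 43.0 kips; take 43.0 kips (rupture).
Tension yield (gross): A_g = 2.375×0.25 = 0.59375 in². φR_n = 0.90 × 50 × 0.59375 = 26.7 kips.
Governing: min(37.4, 43.0, 26.7) = 26.7 kips → gross-section yield.

26.7 kips (gross-section yield governs)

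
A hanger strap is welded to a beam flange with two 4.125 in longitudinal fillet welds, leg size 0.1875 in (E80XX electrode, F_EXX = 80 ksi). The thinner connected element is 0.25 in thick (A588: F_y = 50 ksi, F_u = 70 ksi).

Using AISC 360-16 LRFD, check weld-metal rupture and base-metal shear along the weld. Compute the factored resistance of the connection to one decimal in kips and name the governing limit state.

Weld metal: throat = 0.707×0.1875 = 0.13256 in, L = 2×4.125 = 8.25 in. φR_n = 0.75 × 0.6 × 80 × 0.13256 × 8.25 = 39.4 kips.
Base metal shear (0.25 in plate): yield φR_n = 1.0×0.6×50×0.25×8.25 = 61.9 kips; rupture φR_n = 0.75×0.6×70×0.25×8.25 = 65.0 kips; take 61.9 kips (yield).
Governing: min(39.4, 61.9) = 39.4 kips → weld metal.

39.4 kips (weld metal governs)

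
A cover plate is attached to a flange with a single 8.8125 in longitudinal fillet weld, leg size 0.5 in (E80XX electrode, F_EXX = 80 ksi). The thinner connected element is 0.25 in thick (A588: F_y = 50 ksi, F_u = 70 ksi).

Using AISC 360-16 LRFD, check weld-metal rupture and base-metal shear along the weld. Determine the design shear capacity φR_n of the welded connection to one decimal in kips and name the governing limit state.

Weld metal: throat = 0.707×0.5 = 0.3535 in, L = 8.8125 in. φR_n = 0.75 × 0.6 × 80 × 0.3535 × 8.8125 = 112.1 kips.
Base metal shear (0.25 in plate): yield φR_n = 1.0×0.6×50×0.25×8.8125 = 66.1 kips; rupture φR_n = 0.75×0.6×70×0.25×8.8125 = 69.4 kips; take 66.1 kips (yield).
Governing: min(112.1, 66.1) = 66.1 kips → base-metal shear.

66.1 kips (base-metal shear governs)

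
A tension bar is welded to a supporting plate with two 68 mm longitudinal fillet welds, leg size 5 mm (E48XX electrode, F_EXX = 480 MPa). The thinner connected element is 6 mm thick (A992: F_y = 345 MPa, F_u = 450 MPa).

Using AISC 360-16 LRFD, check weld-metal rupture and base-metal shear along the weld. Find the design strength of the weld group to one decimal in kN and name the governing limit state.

Weld metal: throat = 0.707×5 = 3.535 mm, L = 2×68 = 136 mm. φR_n = 0.75 × 0.6 × 480 × 3.535 × 136 = 103.8 kN.
Base metal shear (6 mm plate): yield φR_n = 1.0×0.6×345×6×136 = 168.9 kN; rupture φR_n = 0.75×0.6×450×6×136 = 165.2 kN; take 165.2 kN (rupture).
Governing: min(103.8, 165.2) = 103.8 kN → weld metal.

103.8 kN (weld metal governs)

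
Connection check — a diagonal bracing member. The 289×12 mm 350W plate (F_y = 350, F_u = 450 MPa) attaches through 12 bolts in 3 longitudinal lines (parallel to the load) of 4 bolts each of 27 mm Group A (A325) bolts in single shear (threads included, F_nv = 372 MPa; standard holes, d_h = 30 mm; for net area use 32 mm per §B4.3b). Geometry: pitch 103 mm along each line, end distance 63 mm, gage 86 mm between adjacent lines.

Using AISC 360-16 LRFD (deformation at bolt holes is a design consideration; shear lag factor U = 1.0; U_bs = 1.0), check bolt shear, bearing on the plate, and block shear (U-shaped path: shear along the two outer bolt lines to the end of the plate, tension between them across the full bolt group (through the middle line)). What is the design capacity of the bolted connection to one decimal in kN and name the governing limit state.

Bolt shear: A_b = π(27)²/4 = 572.56 mm². φR_n = 0.75 × 372 × 572.56 × 12 × 1 = 1916.9 kN.
Bearing (12 mm plate, F_u = 450 MPa): end bolts L_c = 63 − 30/2 = 48, R_n = min(1.2×48×12×450, 2.4×27×12×450) = 311.04 kN/bolt; interior L_c = 103 − 30 = 73, R_n = 349.92 kN/bolt. φR_n = 0.75 × (3×311.04 + 9×349.92) = 3061.8 kN.
Block shear: shear path 2×[63+3×103] = 2×372 mm, A_gv = 8928, A_nv = 2×(372 − 3.5×32)×12 = 6240 mm²; tension across gage: (172 − 2×32)×12 = 1296 mm². R_n = min(0.6×450×6240, 0.6×350×8928) + 1.0×450×1296 = min(1684.8, 1874.9) + 583.2 = 2268 kN. φR_n = 0.75 × 2268 = 1701.0 kN.
Governing: min(1916.9, 3061.8, 1701.0) = 1701.0 kN → block shear.

1701.0 kN (block shear governs)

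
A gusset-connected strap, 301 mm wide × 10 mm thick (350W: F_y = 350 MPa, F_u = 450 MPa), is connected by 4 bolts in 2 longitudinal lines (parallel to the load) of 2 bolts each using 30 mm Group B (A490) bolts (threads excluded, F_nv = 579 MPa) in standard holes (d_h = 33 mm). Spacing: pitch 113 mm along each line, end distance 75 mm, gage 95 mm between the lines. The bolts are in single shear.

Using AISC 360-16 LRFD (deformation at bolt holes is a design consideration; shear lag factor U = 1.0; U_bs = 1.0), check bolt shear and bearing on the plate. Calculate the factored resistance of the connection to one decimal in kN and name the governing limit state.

959.9 kN (bearing governs)

Bolt shear: A_b = π(30)²/4 = 706.86 mm². φR_n = 0.75 × 579 × 706.86 × 4 × 1 = 1227.8 kN.
Bearing (10 mm plate, F_u = 450 MPa): end bolts L_c = 75 − 33/2 = 58.5, R_n = min(1.2×58.5×10×450, 2.4×30×10×450) = 315.9 kN/bolt; interior L_c = 113 − 33 = 80, R_n = 324 kN/bolt. φR_n = 0.75 × (2×315.9 + 2×324) = 959.9 kN.
Governing: min(1227.8, 959.9) = 959.9 kN → bearing.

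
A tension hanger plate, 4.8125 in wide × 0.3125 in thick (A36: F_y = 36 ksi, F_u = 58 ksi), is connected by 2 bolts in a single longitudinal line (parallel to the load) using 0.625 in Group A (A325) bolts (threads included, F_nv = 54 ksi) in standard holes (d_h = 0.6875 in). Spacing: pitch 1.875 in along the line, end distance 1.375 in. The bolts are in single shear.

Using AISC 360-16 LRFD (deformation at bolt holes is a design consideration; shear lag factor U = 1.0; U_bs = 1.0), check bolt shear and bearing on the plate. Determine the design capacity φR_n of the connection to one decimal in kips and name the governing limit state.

Bolt shear: A_b = π(0.625)²/4 = 0.3068 in². φR_n = 0.75 × 54 × 0.3068 × 2 × 1 = 24.9 kips.
Bearing (0.3125 in plate, F_u = 58 ksi): end bolts L_c = 1.375 − 0.6875/2 = 1.03125, R_n = min(1.2×1.03125×0.3125×58, 2.4×0.625×0.3125×58) = 22.43 kips/bolt; interior L_c = 1.875 − 0.6875 = 1.1875, R_n = 25.828 kips/bolt. φR_n = 0.75 × (1×22.43 + 1×25.828) = 36.2 kips.
Governing: min(24.9, 36.2) = 24.9 kips → bolt shear.

24.9 kips (bolt shear governs)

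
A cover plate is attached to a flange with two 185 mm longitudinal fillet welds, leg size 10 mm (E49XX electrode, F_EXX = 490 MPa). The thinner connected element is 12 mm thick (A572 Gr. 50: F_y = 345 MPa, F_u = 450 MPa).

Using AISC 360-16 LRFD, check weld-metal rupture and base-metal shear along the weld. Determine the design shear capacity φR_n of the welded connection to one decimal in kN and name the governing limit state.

576.8 kN (weld metal governs)

Weld metal: throat = 0.707×10 = 7.07 mm, L = 2×185 = 370 mm. φR_n = 0.75 × 0.6 × 490 × 7.07 × 370 = 576.8 kN.
Base metal shear (12 mm plate): yield φR_n = 1.0×0.6×345×12×370 = 919.1 kN; rupture φR_n = 0.75×0.6×450×12×370 = 899.1 kN; take 899.1 kN (rupture).
Governing: min(576.8, 899.1) = 576.8 kN → weld metal.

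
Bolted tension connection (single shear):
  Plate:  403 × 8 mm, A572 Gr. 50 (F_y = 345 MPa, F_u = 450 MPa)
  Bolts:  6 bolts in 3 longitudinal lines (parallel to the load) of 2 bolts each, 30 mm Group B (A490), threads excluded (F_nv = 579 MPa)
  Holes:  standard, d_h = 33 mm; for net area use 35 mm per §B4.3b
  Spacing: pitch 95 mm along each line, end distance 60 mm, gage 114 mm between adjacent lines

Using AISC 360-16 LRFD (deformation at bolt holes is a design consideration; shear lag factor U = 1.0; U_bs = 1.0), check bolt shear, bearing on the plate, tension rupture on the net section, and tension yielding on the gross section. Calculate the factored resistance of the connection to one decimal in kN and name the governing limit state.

804.6 kN (net-section rupture governs)

Bolt shear: A_b = π(30)²/4 = 706.86 mm². φR_n = 0.75 × 579 × 706.86 × 6 × 1 = 1841.7 kN.
Bearing (8 mm plate, F_u = 450 MPa): end bolts L_c = 60 − 33/2 = 43.5, R_n = min(1.2×43.5×8×450, 2.4×30×8×450) = 187.92 kN/bolt; interior L_c = 95 − 33 = 62, R_n = 259.2 kN/bolt. φR_n = 0.75 × (3×187.92 + 3×259.2) = 1006.0 kN.
Tension rupture (net): A_n = (403 − 3×35)×8 = 2384 mm² (U = 1.0, A_e = A_n). φR_n = 0.75 × 450 × 2384 = 804.6 kN.
Tension yield (gross): A_g = 403×8 = 3224 mm². φR_n = 0.90 × 345 × 3224 = 1001.1 kN.
Governing: min(1841.7, 1006.0, 804.6, 1001.1) = 804.6 kN → net-section rupture.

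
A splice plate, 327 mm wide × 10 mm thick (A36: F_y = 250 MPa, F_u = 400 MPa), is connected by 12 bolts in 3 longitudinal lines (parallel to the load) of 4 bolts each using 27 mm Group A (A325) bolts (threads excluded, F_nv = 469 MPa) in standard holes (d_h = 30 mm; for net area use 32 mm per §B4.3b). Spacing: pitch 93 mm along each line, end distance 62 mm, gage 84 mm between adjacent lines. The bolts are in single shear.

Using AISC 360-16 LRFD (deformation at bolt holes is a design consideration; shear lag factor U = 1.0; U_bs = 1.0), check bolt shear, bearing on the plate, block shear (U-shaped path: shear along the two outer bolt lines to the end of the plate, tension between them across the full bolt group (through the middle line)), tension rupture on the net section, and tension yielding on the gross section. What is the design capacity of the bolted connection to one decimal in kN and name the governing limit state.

693.0 kN (net-section rupture governs)

Bolt shear: A_b = π(27)²/4 = 572.56 mm². φR_n = 0.75 × 469 × 572.56 × 12 × 1 = 2416.8 kN.
Bearing (10 mm plate, F_u = 400 MPa): end bolts L_c = 62 − 30/2 = 47, R_n = min(1.2×47×10×400, 2.4×27×10×400) = 225.6 kN/bolt; interior L_c = 93 − 30 = 63, R_n = 259.2 kN/bolt. φR_n = 0.75 × (3×225.6 + 9×259.2) = 2257.2 kN.
Block shear: shear path 2×[62+3×93] = 2×341 mm, A_gv = 6820, A_nv = 2×(341 − 3.5×32)×10 = 4580 mm²; tension across gage: (168 − 2×32)×10 = 1040 mm². R_n = min(0.6×400×4580, 0.6×250×6820) + 1.0×400×1040 = min(1099.2, 1023) + 416 = 1439 kN. φR_n = 0.75 × 1439 = 1079.3 kN.
Tension rupture (net): A_n = (327 − 3×32)×10 = 2310 mm² (U = 1.0, A_e = A_n). φR_n = 0.75 × 400 × 2310 = 693.0 kN.
Tension yield (gross): A_g = 327×10 = 3270 mm². φR_n = 0.90 × 250 × 3270 = 735.8 kN.
Governing: min(2416.8, 2257.2, 1079.3, 693.0, 735.8) = 693.0 kN → net-section rupture.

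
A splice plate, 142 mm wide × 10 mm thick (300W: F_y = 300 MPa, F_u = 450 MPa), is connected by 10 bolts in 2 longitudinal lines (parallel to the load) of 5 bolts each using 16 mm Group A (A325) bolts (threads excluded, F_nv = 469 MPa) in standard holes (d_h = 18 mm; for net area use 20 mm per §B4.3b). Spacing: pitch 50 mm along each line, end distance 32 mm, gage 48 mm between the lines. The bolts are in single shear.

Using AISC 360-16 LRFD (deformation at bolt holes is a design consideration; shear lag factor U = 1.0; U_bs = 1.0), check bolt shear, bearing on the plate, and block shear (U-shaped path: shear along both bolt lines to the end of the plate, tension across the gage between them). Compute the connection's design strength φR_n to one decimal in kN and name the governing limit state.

Bolt shear: A_b = π(16)²/4 = 201.06 mm². φR_n = 0.75 × 469 × 201.06 × 10 × 1 = 707.2 kN.
Bearing (10 mm plate, F_u = 450 MPa): end bolts L_c = 32 − 18/2 = 23, R_n = min(1.2×23×10×450, 2.4×16×10×450) = 124.2 kN/bolt; interior L_c = 50 − 18 = 32, R_n = 172.8 kN/bolt. φR_n = 0.75 × (2×124.2 + 8×172.8) = 1223.1 kN.
Block shear: shear path 2×[32+4×50] = 2×232 mm, A_gv = 4640, A_nv = 2×(232 − 4.5×20)×10 = 2840 mm²; tension across gage: (48 − 1×20)×10 = 280 mm². R_n = min(0.6×450×2840, 0.6×300×4640) + 1.0×450×280 = min(766.8, 835.2) + 126 = 892.8 kN. φR_n = 0.75 × 892.8 = 669.6 kN.
Governing: min(707.2, 1223.1, 669.6) = 669.6 kN → block shear.

669.6 kN (block shear governs)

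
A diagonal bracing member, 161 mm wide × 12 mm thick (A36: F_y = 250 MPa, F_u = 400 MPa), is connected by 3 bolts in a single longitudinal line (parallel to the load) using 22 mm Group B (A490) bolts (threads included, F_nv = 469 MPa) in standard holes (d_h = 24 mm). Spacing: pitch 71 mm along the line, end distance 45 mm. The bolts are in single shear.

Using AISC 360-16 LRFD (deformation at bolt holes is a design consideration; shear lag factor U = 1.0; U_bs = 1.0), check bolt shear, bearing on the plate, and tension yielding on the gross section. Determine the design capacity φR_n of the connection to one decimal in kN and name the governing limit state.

Bolt shear: A_b = π(22)²/4 = 380.13 mm². φR_n = 0.75 × 469 × 380.13 × 3 × 1 = 401.1 kN.
Bearing (12 mm plate, F_u = 400 MPa): end bolts L_c = 45 − 24/2 = 33, R_n = min(1.2×33×12×400, 2.4×22×12×400) = 190.08 kN/bolt; interior L_c = 71 − 24 = 47, R_n = 253.44 kN/bolt. φR_n = 0.75 × (1×190.08 + 2×253.44) = 522.7 kN.
Tension yield (gross): A_g = 161×12 = 1932 mm². φR_n = 0.90 × 250 × 1932 = 434.7 kN.
Governing: min(401.1, 522.7, 434.7) = 401.1 kN → bolt shear.

401.1 kN (bolt shear governs)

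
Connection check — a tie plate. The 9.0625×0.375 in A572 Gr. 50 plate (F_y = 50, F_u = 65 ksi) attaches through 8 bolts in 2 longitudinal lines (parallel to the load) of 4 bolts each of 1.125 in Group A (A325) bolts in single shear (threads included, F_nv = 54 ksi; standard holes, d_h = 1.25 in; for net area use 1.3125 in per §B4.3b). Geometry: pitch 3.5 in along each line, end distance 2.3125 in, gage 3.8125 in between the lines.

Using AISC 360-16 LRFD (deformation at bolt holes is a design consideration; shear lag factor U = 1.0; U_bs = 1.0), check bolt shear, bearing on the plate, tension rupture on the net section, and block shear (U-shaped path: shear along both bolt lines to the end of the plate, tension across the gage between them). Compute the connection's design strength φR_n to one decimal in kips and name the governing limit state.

117.7 kips (net-section rupture governs)

Bolt shear: A_b = π(1.125)²/4 = 0.99402 in². φR_n = 0.75 × 54 × 0.99402 × 8 × 1 = 322.1 kips.
Bearing (0.375 in plate, F_u = 65 ksi): end bolts L_c = 2.3125 − 1.25/2 = 1.6875, R_n = min(1.2×1.6875×0.375×65, 2.4×1.125×0.375×65) = 49.359 kips/bolt; interior L_c = 3.5 − 1.25 = 2.25, R_n = 65.813 kips/bolt. φR_n = 0.75 × (2×49.359 + 6×65.813) = 370.2 kips.
Tension rupture (net): A_n = (9.0625 − 2×1.3125)×0.375 = 2.4141 in² (U = 1.0, A_e = A_n). φR_n = 0.75 × 65 × 2.4141 = 117.7 kips.
Block shear: shear path 2×[2.3125+3×3.5] = 2×12.8125 in, A_gv = 9.6094, A_nv = 2×(12.8125 − 3.5×1.3125)×0.375 = 6.1641 in²; tension across gage: (3.8125 − 1×1.3125)×0.375 = 0.9375 in². R_n = min(0.6×65×6.1641, 0.6×50×9.6094) + 1.0×65×0.9375 = min(240.4, 288.28) + 60.938 = 301.34 kips. φR_n = 0.75 × 301.34 = 226.0 kips.
Governing: min(322.1, 370.2, 117.7, 226.0) = 117.7 kips → net-section rupture.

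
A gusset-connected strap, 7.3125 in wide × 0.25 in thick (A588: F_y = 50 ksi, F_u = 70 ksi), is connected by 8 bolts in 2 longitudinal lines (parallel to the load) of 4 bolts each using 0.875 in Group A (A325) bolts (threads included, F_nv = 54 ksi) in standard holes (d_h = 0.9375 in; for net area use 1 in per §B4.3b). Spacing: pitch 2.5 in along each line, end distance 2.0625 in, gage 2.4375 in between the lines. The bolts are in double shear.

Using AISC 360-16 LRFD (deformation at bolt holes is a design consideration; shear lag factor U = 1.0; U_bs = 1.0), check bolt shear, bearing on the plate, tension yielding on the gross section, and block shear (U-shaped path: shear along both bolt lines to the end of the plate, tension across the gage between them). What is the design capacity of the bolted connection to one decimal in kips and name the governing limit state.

Bolt shear: A_b = π(0.875)²/4 = 0.60132 in². φR_n = 0.75 × 54 × 0.60132 × 8 × 2 = 389.7 kips.
Bearing (0.25 in plate, F_u = 70 ksi): end bolts L_c = 2.0625 − 0.9375/2 = 1.59375, R_n = min(1.2×1.59375×0.25×70, 2.4×0.875×0.25×70) = 33.469 kips/bolt; interior L_c = 2.5 − 0.9375 = 1.5625, R_n = 32.813 kips/bolt. φR_n = 0.75 × (2×33.469 + 6×32.813) = 197.9 kips.
Tension yield (gross): A_g = 7.3125×0.25 = 1.8281 in². φR_n = 0.90 × 50 × 1.8281 = 82.3 kips.
Block shear: shear path 2×[2.0625+3×2.5] = 2×9.5625 in, A_gv = 4.7813, A_nv = 2×(9.5625 − 3.5×1)×0.25 = 3.0313 in²; tension across gage: (2.4375 − 1×1)×0.25 = 0.35938 in². R_n = min(0.6×70×3.0313, 0.6×50×4.7813) + 1.0×70×0.35938 = min(127.31, 143.44) + 25.157 = 152.47 kips. φR_n = 0.75 × 152.47 = 114.4 kips.
Governing: min(389.7, 197.9, 82.3, 114.4) = 82.3 kips → gross-section yield.

82.3 kips (gross-section yield governs)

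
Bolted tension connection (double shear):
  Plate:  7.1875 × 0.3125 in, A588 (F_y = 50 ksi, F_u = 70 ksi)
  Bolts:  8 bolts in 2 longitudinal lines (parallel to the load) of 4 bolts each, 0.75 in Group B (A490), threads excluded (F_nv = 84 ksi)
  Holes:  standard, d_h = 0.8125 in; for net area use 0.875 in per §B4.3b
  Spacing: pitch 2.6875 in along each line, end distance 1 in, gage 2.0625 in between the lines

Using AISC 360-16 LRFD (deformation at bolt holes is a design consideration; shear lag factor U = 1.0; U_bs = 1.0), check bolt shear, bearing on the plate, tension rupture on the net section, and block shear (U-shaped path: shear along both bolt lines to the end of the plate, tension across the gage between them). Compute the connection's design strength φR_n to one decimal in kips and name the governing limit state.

89.2 kips (net-section rupture governs)

Bolt shear: A_b = π(0.75)²/4 = 0.44179 in². φR_n = 0.75 × 84 × 0.44179 × 8 × 2 = 445.3 kips.
Bearing (0.3125 in plate, F_u = 70 ksi): end bolts L_c = 1 − 0.8125/2 = 0.59375, R_n = min(1.2×0.59375×0.3125×70, 2.4×0.75×0.3125×70) = 15.586 kips/bolt; interior L_c = 2.6875 − 0.8125 = 1.875, R_n = 39.375 kips/bolt. φR_n = 0.75 × (2×15.586 + 6×39.375) = 200.6 kips.
Tension rupture (net): A_n = (7.1875 − 2×0.875)×0.3125 = 1.6992 in² (U = 1.0, A_e = A_n). φR_n = 0.75 × 70 × 1.6992 = 89.2 kips.
Block shear: shear path 2×[1+3×2.6875] = 2×9.0625 in, A_gv = 5.6641, A_nv = 2×(9.0625 − 3.5×0.875)×0.3125 = 3.75 in²; tension across gage: (2.0625 − 1×0.875)×0.3125 = 0.37109 in². R_n = min(0.6×70×3.75, 0.6×50×5.6641) + 1.0×70×0.37109 = min(157.5, 169.92) + 25.976 = 183.48 kips. φR_n = 0.75 × 183.48 = 137.6 kips.
Governing: min(445.3, 200.6, 89.2, 137.6) = 89.2 kips → net-section rupture.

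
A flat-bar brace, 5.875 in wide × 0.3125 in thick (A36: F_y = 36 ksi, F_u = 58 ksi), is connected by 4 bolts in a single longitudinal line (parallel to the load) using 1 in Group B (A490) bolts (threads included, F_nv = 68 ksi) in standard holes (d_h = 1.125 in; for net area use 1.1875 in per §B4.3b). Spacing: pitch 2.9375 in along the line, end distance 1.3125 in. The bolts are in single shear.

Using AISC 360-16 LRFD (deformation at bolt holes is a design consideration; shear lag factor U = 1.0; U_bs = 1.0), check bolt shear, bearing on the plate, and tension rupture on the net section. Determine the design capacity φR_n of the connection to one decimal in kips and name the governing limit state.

63.7 kips (net-section rupture governs)

Bolt shear: A_b = π(1)²/4 = 0.7854 in². φR_n = 0.75 × 68 × 0.7854 × 4 × 1 = 160.2 kips.
Bearing (0.3125 in plate, F_u = 58 ksi): end bolts L_c = 1.3125 − 1.125/2 = 0.75, R_n = min(1.2×0.75×0.3125×58, 2.4×1×0.3125×58) = 16.313 kips/bolt; interior L_c = 2.9375 − 1.125 = 1.8125, R_n = 39.422 kips/bolt. φR_n = 0.75 × (1×16.313 + 3×39.422) = 100.9 kips.
Tension rupture (net): A_n = (5.875 − 1×1.1875)×0.3125 = 1.4648 in² (U = 1.0, A_e = A_n). φR_n = 0.75 × 58 × 1.4648 = 63.7 kips.
Governing: min(160.2, 100.9, 63.7) = 63.7 kips → net-section rupture.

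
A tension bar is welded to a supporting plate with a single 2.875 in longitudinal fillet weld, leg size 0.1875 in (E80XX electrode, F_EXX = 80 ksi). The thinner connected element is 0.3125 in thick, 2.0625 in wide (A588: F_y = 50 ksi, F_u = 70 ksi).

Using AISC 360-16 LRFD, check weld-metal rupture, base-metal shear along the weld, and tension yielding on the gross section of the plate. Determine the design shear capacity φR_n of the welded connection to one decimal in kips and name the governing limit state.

13.7 kips (weld metal governs)

Weld metal: throat = 0.707×0.1875 = 0.13256 in, L = 2.875 in. φR_n = 0.75 × 0.6 × 80 × 0.13256 × 2.875 = 13.7 kips.
Base metal shear (0.3125 in plate): yield φR_n = 1.0×0.6×50×0.3125×2.875 = 27.0 kips; rupture φR_n = 0.75×0.6×70×0.3125×2.875 = 28.3 kips; take 27.0 kips (yield).
Tension yield (gross): A_g = 2.0625×0.3125 = 0.64453 in². φR_n = 0.90 × 50 × 0.64453 = 29.0 kips.
Governing: min(13.7, 27.0, 29.0) = 13.7 kips → weld metal.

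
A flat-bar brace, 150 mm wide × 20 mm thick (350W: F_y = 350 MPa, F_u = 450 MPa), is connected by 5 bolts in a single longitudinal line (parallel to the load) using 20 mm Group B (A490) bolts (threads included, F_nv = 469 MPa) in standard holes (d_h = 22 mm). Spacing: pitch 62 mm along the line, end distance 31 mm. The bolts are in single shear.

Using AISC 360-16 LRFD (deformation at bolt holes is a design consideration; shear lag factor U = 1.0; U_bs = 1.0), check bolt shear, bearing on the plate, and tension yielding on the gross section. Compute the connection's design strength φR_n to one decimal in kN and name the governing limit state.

552.5 kN (bolt shear governs)

Bolt shear: A_b = π(20)²/4 = 314.16 mm². φR_n = 0.75 × 469 × 314.16 × 5 × 1 = 552.5 kN.
Bearing (20 mm plate, F_u = 450 MPa): end bolts L_c = 31 − 22/2 = 20, R_n = min(1.2×20×20×450, 2.4×20×20×450) = 216 kN/bolt; interior L_c = 62 − 22 = 40, R_n = 432 kN/bolt. φR_n = 0.75 × (1×216 + 4×432) = 1458.0 kN.
Tension yield (gross): A_g = 150×20 = 3000 mm². φR_n = 0.90 × 350 × 3000 = 945.0 kN.
Governing: min(552.5, 1458.0, 945.0) = 552.5 kN → bolt shear.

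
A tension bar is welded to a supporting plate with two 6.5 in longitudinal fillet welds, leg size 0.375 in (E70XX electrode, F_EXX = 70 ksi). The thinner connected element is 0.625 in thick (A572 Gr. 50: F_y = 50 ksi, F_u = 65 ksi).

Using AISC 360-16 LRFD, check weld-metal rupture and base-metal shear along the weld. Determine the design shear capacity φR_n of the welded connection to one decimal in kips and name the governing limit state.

108.6 kips (weld metal governs)

Weld metal: throat = 0.707×0.375 = 0.26513 in, L = 2×6.5 = 13 in. φR_n = 0.75 × 0.6 × 70 × 0.26513 × 13 = 108.6 kips.
Base metal shear (0.625 in plate): yield φR_n = 1.0×0.6×50×0.625×13 = 243.8 kips; rupture φR_n = 0.75×0.6×65×0.625×13 = 237.7 kips; take 237.7 kips (rupture).
Governing: min(108.6, 237.7) = 108.6 kips → weld metal.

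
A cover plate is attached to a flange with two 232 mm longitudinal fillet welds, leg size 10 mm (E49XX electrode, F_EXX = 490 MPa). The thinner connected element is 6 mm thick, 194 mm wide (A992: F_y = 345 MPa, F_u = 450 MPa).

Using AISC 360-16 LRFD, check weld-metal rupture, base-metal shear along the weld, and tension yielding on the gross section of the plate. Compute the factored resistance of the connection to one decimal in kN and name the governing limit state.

361.4 kN (gross-section yield governs)

Weld metal: throat = 0.707×10 = 7.07 mm, L = 2×232 = 464 mm. φR_n = 0.75 × 0.6 × 490 × 7.07 × 464 = 723.3 kN.
Base metal shear (6 mm plate): yield φR_n = 1.0×0.6×345×6×464 = 576.3 kN; rupture φR_n = 0.75×0.6×450×6×464 = 563.8 kN; take 563.8 kN (rupture).
Tension yield (gross): A_g = 194×6 = 1164 mm². φR_n = 0.90 × 345 × 1164 = 361.4 kN.
Governing: min(723.3, 563.8, 361.4) = 361.4 kN → gross-section yield.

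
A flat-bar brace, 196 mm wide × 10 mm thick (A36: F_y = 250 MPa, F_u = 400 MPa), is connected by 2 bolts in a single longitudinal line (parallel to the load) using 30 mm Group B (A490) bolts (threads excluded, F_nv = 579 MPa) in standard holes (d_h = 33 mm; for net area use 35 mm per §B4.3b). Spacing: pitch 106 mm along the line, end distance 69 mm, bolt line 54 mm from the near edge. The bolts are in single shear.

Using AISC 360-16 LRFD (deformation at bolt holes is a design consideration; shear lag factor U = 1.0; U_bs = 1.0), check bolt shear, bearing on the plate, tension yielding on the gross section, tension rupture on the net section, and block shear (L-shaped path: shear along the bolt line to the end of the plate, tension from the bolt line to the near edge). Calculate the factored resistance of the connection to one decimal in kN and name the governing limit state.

Bolt shear: A_b = π(30)²/4 = 706.86 mm². φR_n = 0.75 × 579 × 706.86 × 2 × 1 = 613.9 kN.
Bearing (10 mm plate, F_u = 400 MPa): end bolts L_c = 69 − 33/2 = 52.5, R_n = min(1.2×52.5×10×400, 2.4×30×10×400) = 252 kN/bolt; interior L_c = 106 − 33 = 73, R_n = 288 kN/bolt. φR_n = 0.75 × (1×252 + 1×288) = 405.0 kN.
Tension yield (gross): A_g = 196×10 = 1960 mm². φR_n = 0.90 × 250 × 1960 = 441.0 kN.
Tension rupture (net): A_n = (196 − 1×35)×10 = 1610 mm² (U = 1.0, A_e = A_n). φR_n = 0.75 × 400 × 1610 = 483.0 kN.
Block shear: shear path 1×[69+1×106] = 1×175 mm, A_gv = 1750, A_nv = 1×(175 − 1.5×35)×10 = 1225 mm²; tension to near edge: (54 − 0.5×35)×10 = 365 mm². R_n = min(0.6×400×1225, 0.6×250×1750) + 1.0×400×365 = min(294, 262.5) + 146 = 408.5 kN. φR_n = 0.75 × 408.5 = 306.4 kN.
Governing: min(613.9, 405.0, 441.0, 483.0, 306.4) = 306.4 kN → block shear.

306.4 kN (block shear governs)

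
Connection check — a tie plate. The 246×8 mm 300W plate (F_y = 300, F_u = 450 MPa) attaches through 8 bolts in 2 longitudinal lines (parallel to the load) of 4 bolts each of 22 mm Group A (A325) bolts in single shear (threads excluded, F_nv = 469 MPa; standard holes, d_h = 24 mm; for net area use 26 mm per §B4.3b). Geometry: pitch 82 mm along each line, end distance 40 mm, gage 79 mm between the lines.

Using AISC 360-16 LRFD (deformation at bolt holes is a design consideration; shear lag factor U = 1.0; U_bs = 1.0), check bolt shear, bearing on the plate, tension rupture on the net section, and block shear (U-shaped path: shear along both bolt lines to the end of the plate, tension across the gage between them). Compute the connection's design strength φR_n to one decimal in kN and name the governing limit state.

523.8 kN (net-section rupture governs)

Bolt shear: A_b = π(22)²/4 = 380.13 mm². φR_n = 0.75 × 469 × 380.13 × 8 × 1 = 1069.7 kN.
Bearing (8 mm plate, F_u = 450 MPa): end bolts L_c = 40 − 24/2 = 28, R_n = min(1.2×28×8×450, 2.4×22×8×450) = 120.96 kN/bolt; interior L_c = 82 − 24 = 58, R_n = 190.08 kN/bolt. φR_n = 0.75 × (2×120.96 + 6×190.08) = 1036.8 kN.
Tension rupture (net): A_n = (246 − 2×26)×8 = 1552 mm² (U = 1.0, A_e = A_n). φR_n = 0.75 × 450 × 1552 = 523.8 kN.
Block shear: shear path 2×[40+3×82] = 2×286 mm, A_gv = 4576, A_nv = 2×(286 − 3.5×26)×8 = 3120 mm²; tension across gage: (79 − 1×26)×8 = 424 mm². R_n = min(0.6×450×3120, 0.6×300×4576) + 1.0×450×424 = min(842.4, 823.68) + 190.8 = 1014.5 kN. φR_n = 0.75 × 1014.5 = 760.9 kN.
Governing: min(1069.7, 1036.8, 523.8, 760.9) = 523.8 kN → net-section rupture.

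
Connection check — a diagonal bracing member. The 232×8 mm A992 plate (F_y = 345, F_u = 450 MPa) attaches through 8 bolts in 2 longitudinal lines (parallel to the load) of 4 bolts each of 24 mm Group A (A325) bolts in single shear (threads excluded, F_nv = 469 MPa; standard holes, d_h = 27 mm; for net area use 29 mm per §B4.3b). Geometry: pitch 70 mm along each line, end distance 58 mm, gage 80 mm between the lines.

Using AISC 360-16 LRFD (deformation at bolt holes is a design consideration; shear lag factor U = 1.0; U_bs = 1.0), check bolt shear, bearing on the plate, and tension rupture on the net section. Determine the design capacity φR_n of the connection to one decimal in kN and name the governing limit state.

469.8 kN (net-section rupture governs)

Bolt shear: A_b = π(24)²/4 = 452.39 mm². φR_n = 0.75 × 469 × 452.39 × 8 × 1 = 1273.0 kN.
Bearing (8 mm plate, F_u = 450 MPa): end bolts L_c = 58 − 27/2 = 44.5, R_n = min(1.2×44.5×8×450, 2.4×24×8×450) = 192.24 kN/bolt; interior L_c = 70 − 27 = 43, R_n = 185.76 kN/bolt. φR_n = 0.75 × (2×192.24 + 6×185.76) = 1124.3 kN.
Tension rupture (net): A_n = (232 − 2×29)×8 = 1392 mm² (U = 1.0, A_e = A_n). φR_n = 0.75 × 450 × 1392 = 469.8 kN.
Governing: min(1273.0, 1124.3, 469.8) = 469.8 kN → net-section rupture.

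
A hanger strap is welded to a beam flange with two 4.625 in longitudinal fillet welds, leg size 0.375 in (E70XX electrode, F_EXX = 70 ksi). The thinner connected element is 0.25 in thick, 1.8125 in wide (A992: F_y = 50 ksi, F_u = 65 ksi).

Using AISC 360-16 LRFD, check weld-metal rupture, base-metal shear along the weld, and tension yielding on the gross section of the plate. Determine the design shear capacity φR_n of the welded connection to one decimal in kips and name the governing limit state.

20.4 kips (gross-section yield governs)

Weld metal: throat = 0.707×0.375 = 0.26513 in, L = 2×4.625 = 9.25 in. φR_n = 0.75 × 0.6 × 70 × 0.26513 × 9.25 = 77.3 kips.
Base metal shear (0.25 in plate): yield φR_n = 1.0×0.6×50×0.25×9.25 = 69.4 kips; rupture φR_n = 0.75×0.6×65×0.25×9.25 = 67.6 kips; take 67.6 kips (rupture).
Tension yield (gross): A_g = 1.8125×0.25 = 0.45313 in². φR_n = 0.90 × 50 × 0.45313 = 20.4 kips.
Governing: min(77.3, 67.6, 20.4) = 20.4 kips → gross-section yield.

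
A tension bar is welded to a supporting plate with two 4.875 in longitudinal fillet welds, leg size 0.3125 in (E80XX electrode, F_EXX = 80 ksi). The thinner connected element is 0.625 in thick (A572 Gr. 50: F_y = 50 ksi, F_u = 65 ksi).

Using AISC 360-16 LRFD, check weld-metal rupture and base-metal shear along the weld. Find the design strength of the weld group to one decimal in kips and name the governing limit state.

77.5 kips (weld metal governs)

Weld metal: throat = 0.707×0.3125 = 0.22094 in, L = 2×4.875 = 9.75 in. φR_n = 0.75 × 0.6 × 80 × 0.22094 × 9.75 = 77.5 kips.
Base metal shear (0.625 in plate): yield φR_n = 1.0×0.6×50×0.625×9.75 = 182.8 kips; rupture φR_n = 0.75×0.6×65×0.625×9.75 = 178.2 kips; take 178.2 kips (rupture).
Governing: min(77.5, 178.2) = 77.5 kips → weld metal.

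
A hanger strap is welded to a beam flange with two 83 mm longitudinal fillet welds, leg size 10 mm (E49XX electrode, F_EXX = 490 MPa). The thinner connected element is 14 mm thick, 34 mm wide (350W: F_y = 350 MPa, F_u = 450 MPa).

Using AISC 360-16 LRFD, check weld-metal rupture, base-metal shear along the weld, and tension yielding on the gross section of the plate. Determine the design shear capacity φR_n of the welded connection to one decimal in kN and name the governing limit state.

Weld metal: throat = 0.707×10 = 7.07 mm, L = 2×83 = 166 mm. φR_n = 0.75 × 0.6 × 490 × 7.07 × 166 = 258.8 kN.
Base metal shear (14 mm plate): yield φR_n = 1.0×0.6×350×14×166 = 488.0 kN; rupture φR_n = 0.75×0.6×450×14×166 = 470.6 kN; take 470.6 kN (rupture).
Tension yield (gross): A_g = 34×14 = 476 mm². φR_n = 0.90 × 350 × 476 = 149.9 kN.
Governing: min(258.8, 470.6, 149.9) = 149.9 kN → gross-section yield.

149.9 kN (gross-section yield governs)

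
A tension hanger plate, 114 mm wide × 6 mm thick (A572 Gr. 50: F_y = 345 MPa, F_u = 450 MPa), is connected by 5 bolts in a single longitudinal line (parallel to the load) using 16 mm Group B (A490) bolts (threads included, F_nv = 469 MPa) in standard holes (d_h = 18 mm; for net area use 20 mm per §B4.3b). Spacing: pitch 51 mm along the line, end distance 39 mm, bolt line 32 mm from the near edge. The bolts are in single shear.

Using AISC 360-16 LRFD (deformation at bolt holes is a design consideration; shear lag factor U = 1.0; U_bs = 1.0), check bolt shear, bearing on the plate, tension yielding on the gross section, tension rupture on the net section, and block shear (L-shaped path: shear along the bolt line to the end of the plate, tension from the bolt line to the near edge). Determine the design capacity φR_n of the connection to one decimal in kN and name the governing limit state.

190.4 kN (net-section rupture governs)

Bolt shear: A_b = π(16)²/4 = 201.06 mm². φR_n = 0.75 × 469 × 201.06 × 5 × 1 = 353.6 kN.
Bearing (6 mm plate, F_u = 450 MPa): end bolts L_c = 39 − 18/2 = 30, R_n = min(1.2×30×6×450, 2.4×16×6×450) = 97.2 kN/bolt; interior L_c = 51 − 18 = 33, R_n = 103.68 kN/bolt. φR_n = 0.75 × (1×97.2 + 4×103.68) = 383.9 kN.
Tension yield (gross): A_g = 114×6 = 684 mm². φR_n = 0.90 × 345 × 684 = 212.4 kN.
Tension rupture (net): A_n = (114 − 1×20)×6 = 564 mm² (U = 1.0, A_e = A_n). φR_n = 0.75 × 450 × 564 = 190.4 kN.
Block shear: shear path 1×[39+4×51] = 1×243 mm, A_gv = 1458, A_nv = 1×(243 − 4.5×20)×6 = 918 mm²; tension to near edge: (32 − 0.5×20)×6 = 132 mm². R_n = min(0.6×450×918, 0.6×345×1458) + 1.0×450×132 = min(247.86, 301.81) + 59.4 = 307.26 kN. φR_n = 0.75 × 307.26 = 230.4 kN.
Governing: min(353.6, 383.9, 212.4, 190.4, 230.4) = 190.4 kN → net-section rupture.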